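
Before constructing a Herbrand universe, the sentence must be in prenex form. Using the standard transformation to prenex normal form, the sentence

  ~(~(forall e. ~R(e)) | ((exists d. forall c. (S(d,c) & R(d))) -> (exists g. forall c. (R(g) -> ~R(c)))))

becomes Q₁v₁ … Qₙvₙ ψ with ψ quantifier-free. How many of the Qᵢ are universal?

Eliminate → and ↔ using ¬ and ∨.
  ~(~(forall e. ~R(e)) | ~(exists d. forall c. (S(d,c) & R(d))) | (exists g. forall c. (~R(g) | ~R(c))))
Push ¬ through the quantifiers and connectives to reach negation normal form:
  (forall e. ~R(e)) & (exists d. forall c. (S(d,c) & R(d))) & (forall g. exists c. (R(g) & R(c)))
Rename bound variables to avoid capture: c↦v1.
  (forall e. ~R(e)) & (exists d. forall c. (S(d,c) & R(d))) & (forall g. exists v1. (R(g) & R(v1)))
Pull the quantifiers to the front (each side's bound variable is not free in the other side):
  forall e. exists d. forall c. forall g. exists v1. (~R(e) & S(d,c) & R(d) & R(g) & R(v1))
The prefix is forall e exists d forall c forall g exists v1: 3 universal, 2 existential.

3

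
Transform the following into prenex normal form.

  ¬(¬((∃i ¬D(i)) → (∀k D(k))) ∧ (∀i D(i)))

∀i ∀k ∃s (D(i) ∨ D(k) ∨ ¬D(s))

First replace A → B with ¬A ∨ B.
  ¬(¬(¬(∃i ¬D(i)) ∨ (∀k D(k))) ∧ (∀i D(i)))
Drive negations inward (¬∀x A ≡ ∃x ¬A, ¬∃x A ≡ ∀x ¬A, De Morgan for ∧/∨):
  (∀i D(i)) ∨ (∀k D(k)) ∨ (∃i ¬D(i))
Standardize variables apart so no two quantifiers bind the same name: i↦s.
  (∀i D(i)) ∨ (∀k D(k)) ∨ (∃s ¬D(s))
Finally move all quantifiers to the prefix:
  ∀i ∀k ∃s (D(i) ∨ D(k) ∨ ¬D(s))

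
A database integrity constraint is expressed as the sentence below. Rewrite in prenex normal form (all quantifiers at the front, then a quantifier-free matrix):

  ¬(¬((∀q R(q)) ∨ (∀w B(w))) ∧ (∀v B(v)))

∀q ∀w ∃v (R(q) ∨ B(w) ∨ ¬B(v))

Drive negations inward (¬∀x A ≡ ∃x ¬A, ¬∃x A ≡ ∀x ¬A, De Morgan for ∧/∨):
  (∀q R(q)) ∨ (∀w B(w)) ∨ (∃v ¬B(v))
All bound variables are already distinct, so no renaming is needed.
Finally move all quantifiers to the prefix:
  ∀q ∀w ∃v (R(q) ∨ B(w) ∨ ¬B(v))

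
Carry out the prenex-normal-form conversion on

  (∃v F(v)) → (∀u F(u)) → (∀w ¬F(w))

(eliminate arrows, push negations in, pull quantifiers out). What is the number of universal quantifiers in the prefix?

2

Rewrite implications/biconditionals: A → B as ¬A ∨ B.
  ¬(∃v F(v)) ∨ ¬(∀u F(u)) ∨ (∀w ¬F(w))
Push ¬ through the quantifiers and connectives to reach negation normal form:
  (∀v ¬F(v)) ∨ (∃u ¬F(u)) ∨ (∀w ¬F(w))
Finally move all quantifiers to the prefix:
  ∀v ∃u ∀w (¬F(v) ∨ ¬F(u) ∨ ¬F(w))
The prefix is ∀v ∃u ∀w: 2 universal, 1 existential.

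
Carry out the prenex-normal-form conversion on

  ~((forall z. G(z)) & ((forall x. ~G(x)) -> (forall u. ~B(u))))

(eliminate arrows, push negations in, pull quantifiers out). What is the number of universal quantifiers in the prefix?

First replace A → B with ¬A ∨ B.
  ~((forall z. G(z)) & (~(forall x. ~G(x)) | (forall u. ~B(u))))
Push ¬ through the quantifiers and connectives to reach negation normal form:
  (exists z. ~G(z)) | (forall x. ~G(x)) & (exists u. B(u))
All bound variables are already distinct, so no renaming is needed.
Finally move all quantifiers to the prefix:
  exists z. forall x. exists u. (~G(z) | ~G(x) & B(u))
The prefix is exists z forall x exists u: 1 universal, 2 existential.

1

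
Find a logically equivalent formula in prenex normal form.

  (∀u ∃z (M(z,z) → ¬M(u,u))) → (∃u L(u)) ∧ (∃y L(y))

First replace A → B with ¬A ∨ B.
  ¬(∀u ∃z (¬M(z,z) ∨ ¬M(u,u))) ∨ (∃u L(u)) ∧ (∃y L(y))
Push ¬ through the quantifiers and connectives to reach negation normal form:
  (∃u ∀z (M(z,z) ∧ M(u,u))) ∨ (∃u L(u)) ∧ (∃y L(y))
Rename bound variables to avoid capture: u↦v.
  (∃u ∀z (M(z,z) ∧ M(u,u))) ∨ (∃v L(v)) ∧ (∃y L(y))
Finally move all quantifiers to the prefix:
  ∃u ∀z ∃v ∃y (M(z,z) ∧ M(u,u) ∨ L(v) ∧ L(y))

∃u ∀z ∃v ∃y (M(z,z) ∧ M(u,u) ∨ L(v) ∧ L(y))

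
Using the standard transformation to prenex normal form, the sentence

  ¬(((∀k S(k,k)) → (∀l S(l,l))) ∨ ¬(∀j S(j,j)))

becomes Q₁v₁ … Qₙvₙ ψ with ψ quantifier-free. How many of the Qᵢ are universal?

2

First replace A → B with ¬A ∨ B.
  ¬(¬(∀k S(k,k)) ∨ (∀l S(l,l)) ∨ ¬(∀j S(j,j)))
Drive negations inward (¬∀x A ≡ ∃x ¬A, ¬∃x A ≡ ∀x ¬A, De Morgan for ∧/∨):
  (∀k S(k,k)) ∧ (∃l ¬S(l,l)) ∧ (∀j S(j,j))
Finally move all quantifiers to the prefix:
  ∀k ∃l ∀j (S(k,k) ∧ ¬S(l,l) ∧ S(j,j))
The prefix is ∀k ∃l ∀j: 2 universal, 1 existential.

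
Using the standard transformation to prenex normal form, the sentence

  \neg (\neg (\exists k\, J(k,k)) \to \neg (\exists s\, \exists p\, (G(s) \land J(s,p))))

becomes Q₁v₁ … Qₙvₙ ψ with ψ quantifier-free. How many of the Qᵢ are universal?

1

Eliminate → and ↔ using ¬ and ∨.
  \neg (\neg \neg (\exists k\, J(k,k)) \lor \neg (\exists s\, \exists p\, (G(s) \land J(s,p))))
Drive negations inward (¬∀x A ≡ ∃x ¬A, ¬∃x A ≡ ∀x ¬A, De Morgan for ∧/∨):
  (\forall k\, \neg J(k,k)) \land (\exists s\, \exists p\, (G(s) \land J(s,p)))
All bound variables are already distinct, so no renaming is needed.
Finally move all quantifiers to the prefix:
  \forall k\, \exists s\, \exists p\, (\neg J(k,k) \land G(s) \land J(s,p))
The prefix is \forall k \exists s \exists p: 1 universal, 2 existential.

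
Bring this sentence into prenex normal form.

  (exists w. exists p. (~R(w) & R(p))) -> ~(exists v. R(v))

Rewrite implications/biconditionals: A → B as ¬A ∨ B.
  ~(exists w. exists p. (~R(w) & R(p))) | ~(exists v. R(v))
Drive negations inward (¬∀x A ≡ ∃x ¬A, ¬∃x A ≡ ∀x ¬A, De Morgan for ∧/∨):
  (forall w. forall p. (R(w) | ~R(p))) | (forall v. ~R(v))
All bound variables are already distinct, so no renaming is needed.
Pull the quantifiers to the front (each side's bound variable is not free in the other side):
  forall w. forall p. forall v. (R(w) | ~R(p) | ~R(v))

forall w. forall p. forall v. (R(w) | ~R(p) | ~R(v))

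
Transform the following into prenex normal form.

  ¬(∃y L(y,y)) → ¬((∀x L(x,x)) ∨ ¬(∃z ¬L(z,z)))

Eliminate → and ↔ using ¬ and ∨.
  ¬¬(∃y L(y,y)) ∨ ¬((∀x L(x,x)) ∨ ¬(∃z ¬L(z,z)))
Drive negations inward (¬∀x A ≡ ∃x ¬A, ¬∃x A ≡ ∀x ¬A, De Morgan for ∧/∨):
  (∃y L(y,y)) ∨ (∃x ¬L(x,x)) ∧ (∃z ¬L(z,z))
Pull the quantifiers to the front (each side's bound variable is not free in the other side):
  ∃y ∃x ∃z (L(y,y) ∨ ¬L(x,x) ∧ ¬L(z,z))

∃y ∃x ∃z (L(y,y) ∨ ¬L(x,x) ∧ ¬L(z,z))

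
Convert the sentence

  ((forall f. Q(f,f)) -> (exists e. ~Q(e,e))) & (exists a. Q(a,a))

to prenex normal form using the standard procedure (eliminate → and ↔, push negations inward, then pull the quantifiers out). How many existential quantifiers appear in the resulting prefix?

First replace A → B with ¬A ∨ B.
  (~(forall f. Q(f,f)) | (exists e. ~Q(e,e))) & (exists a. Q(a,a))
Drive negations inward (¬∀x A ≡ ∃x ¬A, ¬∃x A ≡ ∀x ¬A, De Morgan for ∧/∨):
  ((exists f. ~Q(f,f)) | (exists e. ~Q(e,e))) & (exists a. Q(a,a))
Finally move all quantifiers to the prefix:
  exists f. exists e. exists a. ((~Q(f,f) | ~Q(e,e)) & Q(a,a))
The prefix is exists f exists e exists a: 0 universal, 3 existential.

3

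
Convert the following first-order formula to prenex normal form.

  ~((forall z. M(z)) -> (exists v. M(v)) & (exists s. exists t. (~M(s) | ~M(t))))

forall z. forall v. forall s. forall t. (M(z) & (~M(v) | M(s) & M(t)))

First replace A → B with ¬A ∨ B.
  ~(~(forall z. M(z)) | (exists v. M(v)) & (exists s. exists t. (~M(s) | ~M(t))))
Drive negations inward (¬∀x A ≡ ∃x ¬A, ¬∃x A ≡ ∀x ¬A, De Morgan for ∧/∨):
  (forall z. M(z)) & ((forall v. ~M(v)) | (forall s. forall t. (M(s) & M(t))))
All bound variables are already distinct, so no renaming is needed.
Pull the quantifiers to the front (each side's bound variable is not free in the other side):
  forall z. forall v. forall s. forall t. (M(z) & (~M(v) | M(s) & M(t)))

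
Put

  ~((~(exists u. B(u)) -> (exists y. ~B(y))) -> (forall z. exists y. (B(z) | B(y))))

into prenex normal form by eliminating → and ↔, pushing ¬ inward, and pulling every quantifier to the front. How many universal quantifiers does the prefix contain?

1

First replace A → B with ¬A ∨ B.
  ~(~(~~(exists u. B(u)) | (exists y. ~B(y))) | (forall z. exists y. (B(z) | B(y))))
Drive negations inward (¬∀x A ≡ ∃x ¬A, ¬∃x A ≡ ∀x ¬A, De Morgan for ∧/∨):
  ((exists u. B(u)) | (exists y. ~B(y))) & (exists z. forall y. (~B(z) & ~B(y)))
Standardize variables apart so no two quantifiers bind the same name: y↦r.
  ((exists u. B(u)) | (exists y. ~B(y))) & (exists z. forall r. (~B(z) & ~B(r)))
Pull the quantifiers to the front (each side's bound variable is not free in the other side):
  exists u. exists y. exists z. forall r. ((B(u) | ~B(y)) & ~B(z) & ~B(r))
The prefix is exists u exists y exists z forall r: 1 universal, 3 existential.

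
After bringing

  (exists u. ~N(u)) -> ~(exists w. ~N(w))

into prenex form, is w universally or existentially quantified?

First replace A → B with ¬A ∨ B.
  ~(exists u. ~N(u)) | ~(exists w. ~N(w))
Push ¬ through the quantifiers and connectives to reach negation normal form:
  (forall u. N(u)) | (forall w. N(w))
Pull the quantifiers to the front (each side's bound variable is not free in the other side):
  forall u. forall w. (N(u) | N(w))
The quantifier exists w sits under an odd number of negations (counting the antecedent side of each →), so it flips to forall w.

universal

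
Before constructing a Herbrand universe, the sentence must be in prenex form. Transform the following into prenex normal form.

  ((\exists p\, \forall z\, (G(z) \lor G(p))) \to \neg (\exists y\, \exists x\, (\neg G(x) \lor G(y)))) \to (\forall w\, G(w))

Eliminate → and ↔ using ¬ and ∨.
  \neg (\neg (\exists p\, \forall z\, (G(z) \lor G(p))) \lor \neg (\exists y\, \exists x\, (\neg G(x) \lor G(y)))) \lor (\forall w\, G(w))
Drive negations inward (¬∀x A ≡ ∃x ¬A, ¬∃x A ≡ ∀x ¬A, De Morgan for ∧/∨):
  (\exists p\, \forall z\, (G(z) \lor G(p))) \land (\exists y\, \exists x\, (\neg G(x) \lor G(y))) \lor (\forall w\, G(w))
All bound variables are already distinct, so no renaming is needed.
Finally move all quantifiers to the prefix:
  \exists p\, \forall z\, \exists y\, \exists x\, \forall w\, ((G(z) \lor G(p)) \land (\neg G(x) \lor G(y)) \lor G(w))

\exists p\, \forall z\, \exists y\, \exists x\, \forall w\, ((G(z) \lor G(p)) \land (\neg G(x) \lor G(y)) \lor G(w))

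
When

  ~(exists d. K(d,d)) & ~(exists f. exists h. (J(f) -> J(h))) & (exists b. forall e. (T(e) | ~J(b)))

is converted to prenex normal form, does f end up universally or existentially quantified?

First replace A → B with ¬A ∨ B.
  ~(exists d. K(d,d)) & ~(exists f. exists h. (~J(f) | J(h))) & (exists b. forall e. (T(e) | ~J(b)))
Move each ¬ inward, flipping quantifiers it crosses:
  (forall d. ~K(d,d)) & (forall f. forall h. (J(f) & ~J(h))) & (exists b. forall e. (T(e) | ~J(b)))
Finally move all quantifiers to the prefix:
  forall d. forall f. forall h. exists b. forall e. (~K(d,d) & J(f) & ~J(h) & (T(e) | ~J(b)))
The quantifier exists f sits under an odd number of negations (counting the antecedent side of each →), so it flips to forall f.

universal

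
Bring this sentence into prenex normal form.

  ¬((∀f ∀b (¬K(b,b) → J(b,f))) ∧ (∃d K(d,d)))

First replace A → B with ¬A ∨ B.
  ¬((∀f ∀b (¬¬K(b,b) ∨ J(b,f))) ∧ (∃d K(d,d)))
Push ¬ through the quantifiers and connectives to reach negation normal form:
  (∃f ∃b (¬K(b,b) ∧ ¬J(b,f))) ∨ (∀d ¬K(d,d))
All bound variables are already distinct, so no renaming is needed.
Pull the quantifiers to the front (each side's bound variable is not free in the other side):
  ∃f ∃b ∀d (¬K(b,b) ∧ ¬J(b,f) ∨ ¬K(d,d))

∃f ∃b ∀d (¬K(b,b) ∧ ¬J(b,f) ∨ ¬K(d,d))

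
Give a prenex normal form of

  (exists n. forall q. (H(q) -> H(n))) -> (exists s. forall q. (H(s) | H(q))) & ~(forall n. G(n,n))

Rewrite implications/biconditionals: A → B as ¬A ∨ B.
  ~(exists n. forall q. (~H(q) | H(n))) | (exists s. forall q. (H(s) | H(q))) & ~(forall n. G(n,n))
Move each ¬ inward, flipping quantifiers it crosses:
  (forall n. exists q. (H(q) & ~H(n))) | (exists s. forall q. (H(s) | H(q))) & (exists n. ~G(n,n))
Give each quantifier a distinct variable: q↦u, n↦a.
  (forall n. exists q. (H(q) & ~H(n))) | (exists s. forall u. (H(s) | H(u))) & (exists a. ~G(a,a))
Extract every quantifier outward, since the variables are now distinct and don't occur free across branches:
  forall n. exists q. exists s. forall u. exists a. (H(q) & ~H(n) | (H(s) | H(u)) & ~G(a,a))

forall n. exists q. exists s. forall u. exists a. (H(q) & ~H(n) | (H(s) | H(u)) & ~G(a,a))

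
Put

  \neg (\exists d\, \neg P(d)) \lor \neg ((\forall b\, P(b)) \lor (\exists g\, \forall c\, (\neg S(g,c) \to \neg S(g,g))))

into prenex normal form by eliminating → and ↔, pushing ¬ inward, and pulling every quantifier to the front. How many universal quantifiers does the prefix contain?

Rewrite implications/biconditionals: A → B as ¬A ∨ B.
  \neg (\exists d\, \neg P(d)) \lor \neg ((\forall b\, P(b)) \lor (\exists g\, \forall c\, (\neg \neg S(g,c) \lor \neg S(g,g))))
Move each ¬ inward, flipping quantifiers it crosses:
  (\forall d\, P(d)) \lor (\exists b\, \neg P(b)) \land (\forall g\, \exists c\, (\neg S(g,c) \land S(g,g)))
All bound variables are already distinct, so no renaming is needed.
Finally move all quantifiers to the prefix:
  \forall d\, \exists b\, \forall g\, \exists c\, (P(d) \lor \neg P(b) \land \neg S(g,c) \land S(g,g))
The prefix is \forall d \exists b \forall g \exists c: 2 universal, 2 existential.

2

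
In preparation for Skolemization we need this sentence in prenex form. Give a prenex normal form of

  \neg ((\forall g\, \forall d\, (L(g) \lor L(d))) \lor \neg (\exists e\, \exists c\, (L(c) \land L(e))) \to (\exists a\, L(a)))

First replace A → B with ¬A ∨ B.
  \neg (\neg ((\forall g\, \forall d\, (L(g) \lor L(d))) \lor \neg (\exists e\, \exists c\, (L(c) \land L(e)))) \lor (\exists a\, L(a)))
Move each ¬ inward, flipping quantifiers it crosses:
  ((\forall g\, \forall d\, (L(g) \lor L(d))) \lor (\forall e\, \forall c\, (\neg L(c) \lor \neg L(e)))) \land (\forall a\, \neg L(a))
All bound variables are already distinct, so no renaming is needed.
Extract every quantifier outward, since the variables are now distinct and don't occur free across branches:
  \forall g\, \forall d\, \forall e\, \forall c\, \forall a\, ((L(g) \lor L(d) \lor \neg L(c) \lor \neg L(e)) \land \neg L(a))

\forall g\, \forall d\, \forall e\, \forall c\, \forall a\, ((L(g) \lor L(d) \lor \neg L(c) \lor \neg L(e)) \land \neg L(a))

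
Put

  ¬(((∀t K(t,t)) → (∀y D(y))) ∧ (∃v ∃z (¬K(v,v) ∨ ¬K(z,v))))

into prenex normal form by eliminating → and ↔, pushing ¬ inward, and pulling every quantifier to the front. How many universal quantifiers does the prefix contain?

3

Eliminate → and ↔ using ¬ and ∨.
  ¬((¬(∀t K(t,t)) ∨ (∀y D(y))) ∧ (∃v ∃z (¬K(v,v) ∨ ¬K(z,v))))
Push ¬ through the quantifiers and connectives to reach negation normal form:
  (∀t K(t,t)) ∧ (∃y ¬D(y)) ∨ (∀v ∀z (K(v,v) ∧ K(z,v)))
Finally move all quantifiers to the prefix:
  ∀t ∃y ∀v ∀z (K(t,t) ∧ ¬D(y) ∨ K(v,v) ∧ K(z,v))
The prefix is ∀t ∃y ∀v ∀z: 3 universal, 1 existential.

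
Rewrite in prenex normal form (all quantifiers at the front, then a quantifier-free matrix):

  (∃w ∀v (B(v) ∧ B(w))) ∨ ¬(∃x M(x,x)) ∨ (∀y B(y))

∃w ∀v ∀x ∀y (B(v) ∧ B(w) ∨ ¬M(x,x) ∨ B(y))

Move each ¬ inward, flipping quantifiers it crosses:
  (∃w ∀v (B(v) ∧ B(w))) ∨ (∀x ¬M(x,x)) ∨ (∀y B(y))
Pull the quantifiers to the front (each side's bound variable is not free in the other side):
  ∃w ∀v ∀x ∀y (B(v) ∧ B(w) ∨ ¬M(x,x) ∨ B(y))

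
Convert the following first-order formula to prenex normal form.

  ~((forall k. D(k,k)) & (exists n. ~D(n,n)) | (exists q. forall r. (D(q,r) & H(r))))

Push ¬ through the quantifiers and connectives to reach negation normal form:
  ((exists k. ~D(k,k)) | (forall n. D(n,n))) & (forall q. exists r. (~D(q,r) | ~H(r)))
All bound variables are already distinct, so no renaming is needed.
Finally move all quantifiers to the prefix:
  exists k. forall n. forall q. exists r. ((~D(k,k) | D(n,n)) & (~D(q,r) | ~H(r)))

exists k. forall n. forall q. exists r. ((~D(k,k) | D(n,n)) & (~D(q,r) | ~H(r)))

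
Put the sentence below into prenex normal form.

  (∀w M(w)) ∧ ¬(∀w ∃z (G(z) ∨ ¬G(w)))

Push ¬ through the quantifiers and connectives to reach negation normal form:
  (∀w M(w)) ∧ (∃w ∀z (¬G(z) ∧ G(w)))
Rename bound variables to avoid capture: w↦u.
  (∀w M(w)) ∧ (∃u ∀z (¬G(z) ∧ G(u)))
Pull the quantifiers to the front (each side's bound variable is not free in the other side):
  ∀w ∃u ∀z (M(w) ∧ ¬G(z) ∧ G(u))

∀w ∃u ∀z (M(w) ∧ ¬G(z) ∧ G(u))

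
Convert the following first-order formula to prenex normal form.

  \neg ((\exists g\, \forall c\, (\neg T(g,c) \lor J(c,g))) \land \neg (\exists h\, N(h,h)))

Drive negations inward (¬∀x A ≡ ∃x ¬A, ¬∃x A ≡ ∀x ¬A, De Morgan for ∧/∨):
  (\forall g\, \exists c\, (T(g,c) \land \neg J(c,g))) \lor (\exists h\, N(h,h))
All bound variables are already distinct, so no renaming is needed.
Extract every quantifier outward, since the variables are now distinct and don't occur free across branches:
  \forall g\, \exists c\, \exists h\, (T(g,c) \land \neg J(c,g) \lor N(h,h))

\forall g\, \exists c\, \exists h\, (T(g,c) \land \neg J(c,g) \lor N(h,h))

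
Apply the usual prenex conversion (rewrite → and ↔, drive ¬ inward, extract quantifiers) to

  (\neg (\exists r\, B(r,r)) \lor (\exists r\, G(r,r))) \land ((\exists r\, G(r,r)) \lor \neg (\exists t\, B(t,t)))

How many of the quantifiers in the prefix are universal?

Push ¬ through the quantifiers and connectives to reach negation normal form:
  ((\forall r\, \neg B(r,r)) \lor (\exists r\, G(r,r))) \land ((\exists r\, G(r,r)) \lor (\forall t\, \neg B(t,t)))
Standardize variables apart so no two quantifiers bind the same name: r↦q, r↦c.
  ((\forall r\, \neg B(r,r)) \lor (\exists q\, G(q,q))) \land ((\exists c\, G(c,c)) \lor (\forall t\, \neg B(t,t)))
Extract every quantifier outward, since the variables are now distinct and don't occur free across branches:
  \forall r\, \exists q\, \exists c\, \forall t\, ((\neg B(r,r) \lor G(q,q)) \land (G(c,c) \lor \neg B(t,t)))
The prefix is \forall r \exists q \exists c \forall t: 2 universal, 2 existential.

2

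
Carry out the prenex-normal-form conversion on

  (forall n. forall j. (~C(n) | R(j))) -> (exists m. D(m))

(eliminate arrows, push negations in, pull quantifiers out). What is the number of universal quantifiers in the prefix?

Eliminate → and ↔ using ¬ and ∨.
  ~(forall n. forall j. (~C(n) | R(j))) | (exists m. D(m))
Push ¬ through the quantifiers and connectives to reach negation normal form:
  (exists n. exists j. (C(n) & ~R(j))) | (exists m. D(m))
All bound variables are already distinct, so no renaming is needed.
Pull the quantifiers to the front (each side's bound variable is not free in the other side):
  exists n. exists j. exists m. (C(n) & ~R(j) | D(m))
The prefix is exists n exists j exists m: 0 universal, 3 existential.

0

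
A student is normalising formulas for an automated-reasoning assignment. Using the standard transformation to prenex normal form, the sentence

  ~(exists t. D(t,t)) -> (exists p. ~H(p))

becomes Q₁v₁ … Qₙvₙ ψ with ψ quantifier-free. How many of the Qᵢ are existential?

2

Rewrite implications/biconditionals: A → B as ¬A ∨ B.
  ~~(exists t. D(t,t)) | (exists p. ~H(p))
Push ¬ through the quantifiers and connectives to reach negation normal form:
  (exists t. D(t,t)) | (exists p. ~H(p))
Extract every quantifier outward, since the variables are now distinct and don't occur free across branches:
  exists t. exists p. (D(t,t) | ~H(p))
The prefix is exists t exists p: 0 universal, 2 existential.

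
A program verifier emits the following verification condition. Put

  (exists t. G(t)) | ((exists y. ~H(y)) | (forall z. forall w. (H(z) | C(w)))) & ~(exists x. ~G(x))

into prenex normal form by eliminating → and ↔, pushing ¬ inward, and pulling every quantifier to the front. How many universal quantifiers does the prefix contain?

3

Move each ¬ inward, flipping quantifiers it crosses:
  (exists t. G(t)) | ((exists y. ~H(y)) | (forall z. forall w. (H(z) | C(w)))) & (forall x. G(x))
Extract every quantifier outward, since the variables are now distinct and don't occur free across branches:
  exists t. exists y. forall z. forall w. forall x. (G(t) | (~H(y) | H(z) | C(w)) & G(x))
The prefix is exists t exists y forall z forall w forall x: 3 universal, 2 existential.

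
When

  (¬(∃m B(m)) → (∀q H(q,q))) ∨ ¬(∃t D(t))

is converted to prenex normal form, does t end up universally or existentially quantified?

Eliminate → and ↔ using ¬ and ∨.
  ¬¬(∃m B(m)) ∨ (∀q H(q,q)) ∨ ¬(∃t D(t))
Push ¬ through the quantifiers and connectives to reach negation normal form:
  (∃m B(m)) ∨ (∀q H(q,q)) ∨ (∀t ¬D(t))
All bound variables are already distinct, so no renaming is needed.
Extract every quantifier outward, since the variables are now distinct and don't occur free across branches:
  ∃m ∀q ∀t (B(m) ∨ H(q,q) ∨ ¬D(t))
The quantifier ∃t sits under an odd number of negations (counting the antecedent side of each →), so it flips to ∀t.

universal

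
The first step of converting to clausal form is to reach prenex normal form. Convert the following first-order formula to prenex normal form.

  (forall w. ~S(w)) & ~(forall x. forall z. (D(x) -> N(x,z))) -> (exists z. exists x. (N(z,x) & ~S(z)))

exists w. forall x. forall z. exists a. exists q. (S(w) | ~D(x) | N(x,z) | N(a,q) & ~S(a))

Rewrite implications/biconditionals: A → B as ¬A ∨ B.
  ~((forall w. ~S(w)) & ~(forall x. forall z. (~D(x) | N(x,z)))) | (exists z. exists x. (N(z,x) & ~S(z)))
Move each ¬ inward, flipping quantifiers it crosses:
  (exists w. S(w)) | (forall x. forall z. (~D(x) | N(x,z))) | (exists z. exists x. (N(z,x) & ~S(z)))
Standardize variables apart so no two quantifiers bind the same name: z↦a, x↦q.
  (exists w. S(w)) | (forall x. forall z. (~D(x) | N(x,z))) | (exists a. exists q. (N(a,q) & ~S(a)))
Finally move all quantifiers to the prefix:
  exists w. forall x. forall z. exists a. exists q. (S(w) | ~D(x) | N(x,z) | N(a,q) & ~S(a))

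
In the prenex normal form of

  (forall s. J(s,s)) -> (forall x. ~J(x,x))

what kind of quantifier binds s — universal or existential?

Eliminate → and ↔ using ¬ and ∨.
  ~(forall s. J(s,s)) | (forall x. ~J(x,x))
Drive negations inward (¬∀x A ≡ ∃x ¬A, ¬∃x A ≡ ∀x ¬A, De Morgan for ∧/∨):
  (exists s. ~J(s,s)) | (forall x. ~J(x,x))
All bound variables are already distinct, so no renaming is needed.
Finally move all quantifiers to the prefix:
  exists s. forall x. (~J(s,s) | ~J(x,x))
The quantifier forall s sits under an odd number of negations (counting the antecedent side of each →), so it flips to exists s.

existential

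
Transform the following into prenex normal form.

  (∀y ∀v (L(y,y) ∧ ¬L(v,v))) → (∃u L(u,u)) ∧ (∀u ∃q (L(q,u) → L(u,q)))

Eliminate → and ↔ using ¬ and ∨.
  ¬(∀y ∀v (L(y,y) ∧ ¬L(v,v))) ∨ (∃u L(u,u)) ∧ (∀u ∃q (¬L(q,u) ∨ L(u,q)))
Move each ¬ inward, flipping quantifiers it crosses:
  (∃y ∃v (¬L(y,y) ∨ L(v,v))) ∨ (∃u L(u,u)) ∧ (∀u ∃q (¬L(q,u) ∨ L(u,q)))
Standardize variables apart so no two quantifiers bind the same name: u↦x.
  (∃y ∃v (¬L(y,y) ∨ L(v,v))) ∨ (∃u L(u,u)) ∧ (∀x ∃q (¬L(q,x) ∨ L(x,q)))
Pull the quantifiers to the front (each side's bound variable is not free in the other side):
  ∃y ∃v ∃u ∀x ∃q (¬L(y,y) ∨ L(v,v) ∨ L(u,u) ∧ (¬L(q,x) ∨ L(x,q)))

∃y ∃v ∃u ∀x ∃q (¬L(y,y) ∨ L(v,v) ∨ L(u,u) ∧ (¬L(q,x) ∨ L(x,q)))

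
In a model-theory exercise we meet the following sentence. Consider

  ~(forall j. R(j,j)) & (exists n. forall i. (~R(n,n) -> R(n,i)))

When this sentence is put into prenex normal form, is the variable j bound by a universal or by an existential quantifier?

existential

Eliminate → and ↔ using ¬ and ∨.
  ~(forall j. R(j,j)) & (exists n. forall i. (~~R(n,n) | R(n,i)))
Move each ¬ inward, flipping quantifiers it crosses:
  (exists j. ~R(j,j)) & (exists n. forall i. (R(n,n) | R(n,i)))
Finally move all quantifiers to the prefix:
  exists j. exists n. forall i. (~R(j,j) & (R(n,n) | R(n,i)))
The quantifier forall j sits under an odd number of negations (counting the antecedent side of each →), so it flips to exists j.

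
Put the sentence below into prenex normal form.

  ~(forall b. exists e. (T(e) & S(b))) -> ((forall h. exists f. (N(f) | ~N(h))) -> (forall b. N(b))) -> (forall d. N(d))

forall b. exists e. forall h. exists f. exists x1. forall d. (T(e) & S(b) | (N(f) | ~N(h)) & ~N(x1) | N(d))

Eliminate → and ↔ using ¬ and ∨.
  ~~(forall b. exists e. (T(e) & S(b))) | ~(~(forall h. exists f. (N(f) | ~N(h))) | (forall b. N(b))) | (forall d. N(d))
Push ¬ through the quantifiers and connectives to reach negation normal form:
  (forall b. exists e. (T(e) & S(b))) | (forall h. exists f. (N(f) | ~N(h))) & (exists b. ~N(b)) | (forall d. N(d))
Rename bound variables to avoid capture: b↦x1.
  (forall b. exists e. (T(e) & S(b))) | (forall h. exists f. (N(f) | ~N(h))) & (exists x1. ~N(x1)) | (forall d. N(d))
Pull the quantifiers to the front (each side's bound variable is not free in the other side):
  forall b. exists e. forall h. exists f. exists x1. forall d. (T(e) & S(b) | (N(f) | ~N(h)) & ~N(x1) | N(d))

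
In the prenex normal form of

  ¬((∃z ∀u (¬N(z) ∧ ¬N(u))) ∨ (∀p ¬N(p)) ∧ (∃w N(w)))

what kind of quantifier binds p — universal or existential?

Drive negations inward (¬∀x A ≡ ∃x ¬A, ¬∃x A ≡ ∀x ¬A, De Morgan for ∧/∨):
  (∀z ∃u (N(z) ∨ N(u))) ∧ ((∃p N(p)) ∨ (∀w ¬N(w)))
All bound variables are already distinct, so no renaming is needed.
Extract every quantifier outward, since the variables are now distinct and don't occur free across branches:
  ∀z ∃u ∃p ∀w ((N(z) ∨ N(u)) ∧ (N(p) ∨ ¬N(w)))
The quantifier ∀p sits under an odd number of negations, so it flips to ∃p.

existential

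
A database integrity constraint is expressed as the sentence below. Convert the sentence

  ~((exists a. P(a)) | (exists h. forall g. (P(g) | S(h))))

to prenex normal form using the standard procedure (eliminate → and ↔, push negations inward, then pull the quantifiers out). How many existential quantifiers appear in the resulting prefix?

1

Drive negations inward (¬∀x A ≡ ∃x ¬A, ¬∃x A ≡ ∀x ¬A, De Morgan for ∧/∨):
  (forall a. ~P(a)) & (forall h. exists g. (~P(g) & ~S(h)))
All bound variables are already distinct, so no renaming is needed.
Extract every quantifier outward, since the variables are now distinct and don't occur free across branches:
  forall a. forall h. exists g. (~P(a) & ~P(g) & ~S(h))
The prefix is forall a forall h exists g: 2 universal, 1 existential.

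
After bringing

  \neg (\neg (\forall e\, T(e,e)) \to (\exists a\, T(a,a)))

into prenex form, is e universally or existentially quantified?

existential

First replace A → B with ¬A ∨ B.
  \neg (\neg \neg (\forall e\, T(e,e)) \lor (\exists a\, T(a,a)))
Push ¬ through the quantifiers and connectives to reach negation normal form:
  (\exists e\, \neg T(e,e)) \land (\forall a\, \neg T(a,a))
Extract every quantifier outward, since the variables are now distinct and don't occur free across branches:
  \exists e\, \forall a\, (\neg T(e,e) \land \neg T(a,a))
The quantifier \forall e sits under an odd number of negations (counting the antecedent side of each →), so it flips to \exists e.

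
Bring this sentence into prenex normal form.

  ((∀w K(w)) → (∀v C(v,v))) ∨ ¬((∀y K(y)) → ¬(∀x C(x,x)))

First replace A → B with ¬A ∨ B.
  ¬(∀w K(w)) ∨ (∀v C(v,v)) ∨ ¬(¬(∀y K(y)) ∨ ¬(∀x C(x,x)))
Drive negations inward (¬∀x A ≡ ∃x ¬A, ¬∃x A ≡ ∀x ¬A, De Morgan for ∧/∨):
  (∃w ¬K(w)) ∨ (∀v C(v,v)) ∨ (∀y K(y)) ∧ (∀x C(x,x))
All bound variables are already distinct, so no renaming is needed.
Extract every quantifier outward, since the variables are now distinct and don't occur free across branches:
  ∃w ∀v ∀y ∀x (¬K(w) ∨ C(v,v) ∨ K(y) ∧ C(x,x))

∃w ∀v ∀y ∀x (¬K(w) ∨ C(v,v) ∨ K(y) ∧ C(x,x))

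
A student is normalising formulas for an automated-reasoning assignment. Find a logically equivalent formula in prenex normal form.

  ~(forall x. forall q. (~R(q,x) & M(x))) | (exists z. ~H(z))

exists x. exists q. exists z. (R(q,x) | ~M(x) | ~H(z))

Drive negations inward (¬∀x A ≡ ∃x ¬A, ¬∃x A ≡ ∀x ¬A, De Morgan for ∧/∨):
  (exists x. exists q. (R(q,x) | ~M(x))) | (exists z. ~H(z))
All bound variables are already distinct, so no renaming is needed.
Pull the quantifiers to the front (each side's bound variable is not free in the other side):
  exists x. exists q. exists z. (R(q,x) | ~M(x) | ~H(z))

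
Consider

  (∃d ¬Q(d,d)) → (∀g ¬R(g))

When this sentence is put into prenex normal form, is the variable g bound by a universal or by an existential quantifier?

universal

First replace A → B with ¬A ∨ B.
  ¬(∃d ¬Q(d,d)) ∨ (∀g ¬R(g))
Move each ¬ inward, flipping quantifiers it crosses:
  (∀d Q(d,d)) ∨ (∀g ¬R(g))
Pull the quantifiers to the front (each side's bound variable is not free in the other side):
  ∀d ∀g (Q(d,d) ∨ ¬R(g))
The quantifier ∀g sits under an even number of negations (counting the antecedent side of each →), so it remains universal.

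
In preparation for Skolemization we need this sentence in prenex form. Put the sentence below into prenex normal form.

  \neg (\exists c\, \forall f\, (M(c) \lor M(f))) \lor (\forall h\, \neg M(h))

\forall c\, \exists f\, \forall h\, (\neg M(c) \land \neg M(f) \lor \neg M(h))

Move each ¬ inward, flipping quantifiers it crosses:
  (\forall c\, \exists f\, (\neg M(c) \land \neg M(f))) \lor (\forall h\, \neg M(h))
All bound variables are already distinct, so no renaming is needed.
Finally move all quantifiers to the prefix:
  \forall c\, \exists f\, \forall h\, (\neg M(c) \land \neg M(f) \lor \neg M(h))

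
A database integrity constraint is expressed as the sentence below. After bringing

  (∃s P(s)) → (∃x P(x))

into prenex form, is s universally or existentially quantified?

Eliminate → and ↔ using ¬ and ∨.
  ¬(∃s P(s)) ∨ (∃x P(x))
Push ¬ through the quantifiers and connectives to reach negation normal form:
  (∀s ¬P(s)) ∨ (∃x P(x))
All bound variables are already distinct, so no renaming is needed.
Extract every quantifier outward, since the variables are now distinct and don't occur free across branches:
  ∀s ∃x (¬P(s) ∨ P(x))
The quantifier ∃s sits under an odd number of negations (counting the antecedent side of each →), so it flips to ∀s.

universal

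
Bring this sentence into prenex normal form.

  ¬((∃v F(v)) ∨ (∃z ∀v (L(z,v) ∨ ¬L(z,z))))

∀v ∀z ∃u (¬F(v) ∧ ¬L(z,u) ∧ L(z,z))

Drive negations inward (¬∀x A ≡ ∃x ¬A, ¬∃x A ≡ ∀x ¬A, De Morgan for ∧/∨):
  (∀v ¬F(v)) ∧ (∀z ∃v (¬L(z,v) ∧ L(z,z)))
Standardize variables apart so no two quantifiers bind the same name: v↦u.
  (∀v ¬F(v)) ∧ (∀z ∃u (¬L(z,u) ∧ L(z,z)))
Extract every quantifier outward, since the variables are now distinct and don't occur free across branches:
  ∀v ∀z ∃u (¬F(v) ∧ ¬L(z,u) ∧ L(z,z))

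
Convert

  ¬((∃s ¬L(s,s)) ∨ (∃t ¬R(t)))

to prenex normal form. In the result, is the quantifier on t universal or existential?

universal

Push ¬ through the quantifiers and connectives to reach negation normal form:
  (∀s L(s,s)) ∧ (∀t R(t))
Extract every quantifier outward, since the variables are now distinct and don't occur free across branches:
  ∀s ∀t (L(s,s) ∧ R(t))
The quantifier ∃t sits under an odd number of negations, so it flips to ∀t.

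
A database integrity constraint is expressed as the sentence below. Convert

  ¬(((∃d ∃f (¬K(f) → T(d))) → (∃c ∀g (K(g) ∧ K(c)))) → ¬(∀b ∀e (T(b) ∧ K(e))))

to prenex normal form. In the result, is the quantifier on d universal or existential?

universal

Rewrite implications/biconditionals: A → B as ¬A ∨ B.
  ¬(¬(¬(∃d ∃f (¬¬K(f) ∨ T(d))) ∨ (∃c ∀g (K(g) ∧ K(c)))) ∨ ¬(∀b ∀e (T(b) ∧ K(e))))
Move each ¬ inward, flipping quantifiers it crosses:
  ((∀d ∀f (¬K(f) ∧ ¬T(d))) ∨ (∃c ∀g (K(g) ∧ K(c)))) ∧ (∀b ∀e (T(b) ∧ K(e)))
All bound variables are already distinct, so no renaming is needed.
Extract every quantifier outward, since the variables are now distinct and don't occur free across branches:
  ∀d ∀f ∃c ∀g ∀b ∀e ((¬K(f) ∧ ¬T(d) ∨ K(g) ∧ K(c)) ∧ T(b) ∧ K(e))
The quantifier ∃d sits under an odd number of negations (counting the antecedent side of each →), so it flips to ∀d.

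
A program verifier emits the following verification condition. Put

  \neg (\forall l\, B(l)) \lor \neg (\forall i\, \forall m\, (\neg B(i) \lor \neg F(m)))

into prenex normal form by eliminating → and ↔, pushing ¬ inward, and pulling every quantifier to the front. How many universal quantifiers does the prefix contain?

0

Drive negations inward (¬∀x A ≡ ∃x ¬A, ¬∃x A ≡ ∀x ¬A, De Morgan for ∧/∨):
  (\exists l\, \neg B(l)) \lor (\exists i\, \exists m\, (B(i) \land F(m)))
All bound variables are already distinct, so no renaming is needed.
Pull the quantifiers to the front (each side's bound variable is not free in the other side):
  \exists l\, \exists i\, \exists m\, (\neg B(l) \lor B(i) \land F(m))
The prefix is \exists l \exists i \exists m: 0 universal, 3 existential.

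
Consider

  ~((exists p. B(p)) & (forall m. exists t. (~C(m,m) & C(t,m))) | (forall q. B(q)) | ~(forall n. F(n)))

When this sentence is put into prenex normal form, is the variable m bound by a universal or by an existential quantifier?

Push ¬ through the quantifiers and connectives to reach negation normal form:
  ((forall p. ~B(p)) | (exists m. forall t. (C(m,m) | ~C(t,m)))) & (exists q. ~B(q)) & (forall n. F(n))
All bound variables are already distinct, so no renaming is needed.
Pull the quantifiers to the front (each side's bound variable is not free in the other side):
  forall p. exists m. forall t. exists q. forall n. ((~B(p) | C(m,m) | ~C(t,m)) & ~B(q) & F(n))
The quantifier forall m sits under an odd number of negations, so it flips to exists m.

existential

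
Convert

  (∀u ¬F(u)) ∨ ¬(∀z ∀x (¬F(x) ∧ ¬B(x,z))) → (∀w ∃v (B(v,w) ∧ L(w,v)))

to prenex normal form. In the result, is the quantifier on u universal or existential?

Rewrite implications/biconditionals: A → B as ¬A ∨ B.
  ¬((∀u ¬F(u)) ∨ ¬(∀z ∀x (¬F(x) ∧ ¬B(x,z)))) ∨ (∀w ∃v (B(v,w) ∧ L(w,v)))
Move each ¬ inward, flipping quantifiers it crosses:
  (∃u F(u)) ∧ (∀z ∀x (¬F(x) ∧ ¬B(x,z))) ∨ (∀w ∃v (B(v,w) ∧ L(w,v)))
Extract every quantifier outward, since the variables are now distinct and don't occur free across branches:
  ∃u ∀z ∀x ∀w ∃v (F(u) ∧ ¬F(x) ∧ ¬B(x,z) ∨ B(v,w) ∧ L(w,v))
The quantifier ∀u sits under an odd number of negations (counting the antecedent side of each →), so it flips to ∃u.

existential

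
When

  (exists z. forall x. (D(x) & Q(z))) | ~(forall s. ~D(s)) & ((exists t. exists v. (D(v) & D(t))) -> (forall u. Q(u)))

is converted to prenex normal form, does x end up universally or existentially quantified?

Eliminate → and ↔ using ¬ and ∨.
  (exists z. forall x. (D(x) & Q(z))) | ~(forall s. ~D(s)) & (~(exists t. exists v. (D(v) & D(t))) | (forall u. Q(u)))
Move each ¬ inward, flipping quantifiers it crosses:
  (exists z. forall x. (D(x) & Q(z))) | (exists s. D(s)) & ((forall t. forall v. (~D(v) | ~D(t))) | (forall u. Q(u)))
Finally move all quantifiers to the prefix:
  exists z. forall x. exists s. forall t. forall v. forall u. (D(x) & Q(z) | D(s) & (~D(v) | ~D(t) | Q(u)))
The quantifier forall x sits under an even number of negations (counting the antecedent side of each →), so it remains universal.

universal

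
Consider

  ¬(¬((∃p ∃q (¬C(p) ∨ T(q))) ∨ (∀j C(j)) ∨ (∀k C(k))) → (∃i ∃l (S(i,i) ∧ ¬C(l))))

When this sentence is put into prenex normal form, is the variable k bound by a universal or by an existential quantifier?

Eliminate → and ↔ using ¬ and ∨.
  ¬(¬¬((∃p ∃q (¬C(p) ∨ T(q))) ∨ (∀j C(j)) ∨ (∀k C(k))) ∨ (∃i ∃l (S(i,i) ∧ ¬C(l))))
Drive negations inward (¬∀x A ≡ ∃x ¬A, ¬∃x A ≡ ∀x ¬A, De Morgan for ∧/∨):
  (∀p ∀q (C(p) ∧ ¬T(q))) ∧ (∃j ¬C(j)) ∧ (∃k ¬C(k)) ∧ (∀i ∀l (¬S(i,i) ∨ C(l)))
Finally move all quantifiers to the prefix:
  ∀p ∀q ∃j ∃k ∀i ∀l (C(p) ∧ ¬T(q) ∧ ¬C(j) ∧ ¬C(k) ∧ (¬S(i,i) ∨ C(l)))
The quantifier ∀k sits under an odd number of negations (counting the antecedent side of each →), so it flips to ∃k.

existential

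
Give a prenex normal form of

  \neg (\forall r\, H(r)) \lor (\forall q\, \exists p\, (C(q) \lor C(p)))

Drive negations inward (¬∀x A ≡ ∃x ¬A, ¬∃x A ≡ ∀x ¬A, De Morgan for ∧/∨):
  (\exists r\, \neg H(r)) \lor (\forall q\, \exists p\, (C(q) \lor C(p)))
All bound variables are already distinct, so no renaming is needed.
Extract every quantifier outward, since the variables are now distinct and don't occur free across branches:
  \exists r\, \forall q\, \exists p\, (\neg H(r) \lor C(q) \lor C(p))

\exists r\, \forall q\, \exists p\, (\neg H(r) \lor C(q) \lor C(p))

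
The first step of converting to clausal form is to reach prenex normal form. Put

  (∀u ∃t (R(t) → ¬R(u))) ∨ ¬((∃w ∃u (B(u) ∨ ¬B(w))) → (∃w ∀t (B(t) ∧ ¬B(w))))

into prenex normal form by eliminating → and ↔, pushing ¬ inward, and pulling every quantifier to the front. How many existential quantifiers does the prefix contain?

Eliminate → and ↔ using ¬ and ∨.
  (∀u ∃t (¬R(t) ∨ ¬R(u))) ∨ ¬(¬(∃w ∃u (B(u) ∨ ¬B(w))) ∨ (∃w ∀t (B(t) ∧ ¬B(w))))
Push ¬ through the quantifiers and connectives to reach negation normal form:
  (∀u ∃t (¬R(t) ∨ ¬R(u))) ∨ (∃w ∃u (B(u) ∨ ¬B(w))) ∧ (∀w ∃t (¬B(t) ∨ B(w)))
Rename bound variables to avoid capture: u↦c, w↦q, t↦x.
  (∀u ∃t (¬R(t) ∨ ¬R(u))) ∨ (∃w ∃c (B(c) ∨ ¬B(w))) ∧ (∀q ∃x (¬B(x) ∨ B(q)))
Pull the quantifiers to the front (each side's bound variable is not free in the other side):
  ∀u ∃t ∃w ∃c ∀q ∃x (¬R(t) ∨ ¬R(u) ∨ (B(c) ∨ ¬B(w)) ∧ (¬B(x) ∨ B(q)))
The prefix is ∀u ∃t ∃w ∃c ∀q ∃x: 2 universal, 4 existential.

4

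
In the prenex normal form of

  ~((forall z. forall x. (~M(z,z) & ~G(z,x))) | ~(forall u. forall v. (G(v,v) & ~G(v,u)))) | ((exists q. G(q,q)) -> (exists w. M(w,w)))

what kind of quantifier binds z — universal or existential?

existential

First replace A → B with ¬A ∨ B.
  ~((forall z. forall x. (~M(z,z) & ~G(z,x))) | ~(forall u. forall v. (G(v,v) & ~G(v,u)))) | ~(exists q. G(q,q)) | (exists w. M(w,w))
Move each ¬ inward, flipping quantifiers it crosses:
  (exists z. exists x. (M(z,z) | G(z,x))) & (forall u. forall v. (G(v,v) & ~G(v,u))) | (forall q. ~G(q,q)) | (exists w. M(w,w))
All bound variables are already distinct, so no renaming is needed.
Pull the quantifiers to the front (each side's bound variable is not free in the other side):
  exists z. exists x. forall u. forall v. forall q. exists w. ((M(z,z) | G(z,x)) & G(v,v) & ~G(v,u) | ~G(q,q) | M(w,w))
The quantifier forall z sits under an odd number of negations (counting the antecedent side of each →), so it flips to exists z.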